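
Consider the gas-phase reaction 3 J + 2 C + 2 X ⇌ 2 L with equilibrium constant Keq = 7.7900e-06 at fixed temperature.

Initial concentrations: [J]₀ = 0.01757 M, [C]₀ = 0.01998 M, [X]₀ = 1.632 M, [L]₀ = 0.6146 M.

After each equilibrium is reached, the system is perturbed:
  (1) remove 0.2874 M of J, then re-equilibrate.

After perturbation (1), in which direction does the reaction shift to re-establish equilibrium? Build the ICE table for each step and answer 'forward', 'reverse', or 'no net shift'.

Q₀ = 6.5500e+07 vs Keq = 7.7900e-06 ⇒ Q>K, reverse
Step 1:
                   J          C          X          L
  Initial    0.01757    0.01998      1.632     0.6146
  Change      0.9166      0.611      0.611     -0.611
  Equil       0.9341      0.631      2.243   0.003567
  solve Keq expr → x = -0.3055; check Q = 7.7900e-06
Then remove 0.2874 M of J.
Step 2:
                   J          C          X          L
  Initial     0.6467      0.631      2.243   0.003567
  Change    0.002243   0.001495   0.001495  -0.001495
  Equil        0.649     0.6325      2.245   0.002072
  solve Keq expr → x = -7.4751e-04; check Q = 7.7900e-06

Direction: reverse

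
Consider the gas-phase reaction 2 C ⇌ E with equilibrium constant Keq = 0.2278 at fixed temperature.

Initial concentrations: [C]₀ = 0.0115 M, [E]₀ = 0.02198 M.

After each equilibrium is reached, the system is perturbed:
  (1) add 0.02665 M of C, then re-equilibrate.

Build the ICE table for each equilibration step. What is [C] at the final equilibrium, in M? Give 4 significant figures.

Q₀ = 166.2 vs Keq = 0.2278 ⇒ Q>K, reverse
Step 1:
                  C         E
  I          0.0115   0.02198
  C         0.04263  -0.02131
  E         0.05413 6.6735e-04
  solve Keq expr → x = -0.02131; check Q = 0.2278
Then add 0.02665 M of C.
Step 2:
                  C         E
  I         0.08078 6.6735e-04
  C       -0.001527 7.6331e-04
  E         0.07925  0.001431
  solve Keq expr → x = 7.6331e-04; check Q = 0.2278

[C]_eq = 0.07925 M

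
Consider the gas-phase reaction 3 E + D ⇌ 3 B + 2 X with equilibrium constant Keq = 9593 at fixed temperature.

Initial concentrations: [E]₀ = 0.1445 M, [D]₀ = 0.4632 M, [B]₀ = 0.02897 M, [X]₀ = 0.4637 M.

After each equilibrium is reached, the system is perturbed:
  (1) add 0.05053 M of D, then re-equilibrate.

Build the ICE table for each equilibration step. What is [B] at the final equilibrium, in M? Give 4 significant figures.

[B]_eq = 0.1666 M

Q₀ = 0.003741 vs Keq = 9593 ⇒ Q<K, forward
Step 1:
                    E           D           B           X
  init         0.1445      0.4632     0.02897      0.4637
  Δ           -0.1374    -0.04581      0.1374     0.09161
  eq         0.007079      0.4174      0.1664      0.5553
  solve Keq expr → x = 0.04581; check Q = 9593
Then add 0.05053 M of D.
Step 2:
                    E           D           B           X
  init       0.007079      0.4679      0.1664      0.5553
  Δ       -2.5246e-04 -8.4154e-05  2.5246e-04  1.6831e-04
  eq         0.006827      0.4678      0.1666      0.5555
  solve Keq expr → x = 8.4154e-05; check Q = 9593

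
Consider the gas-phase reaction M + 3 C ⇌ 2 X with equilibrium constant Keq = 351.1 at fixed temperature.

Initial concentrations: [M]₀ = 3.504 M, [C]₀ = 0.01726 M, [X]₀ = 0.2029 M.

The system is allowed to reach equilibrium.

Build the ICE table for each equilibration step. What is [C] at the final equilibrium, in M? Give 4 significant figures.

[C]_eq = 0.03122 M

Q₀ = 2285 vs Keq = 351.1 ⇒ Q>K, reverse
Step 1:
                   M          C          X
  I            3.504    0.01726     0.2029
  C         0.004653    0.01396  -0.009305
  E            3.509    0.03122     0.1936
  solve Keq expr → x = -0.004653; check Q = 351.1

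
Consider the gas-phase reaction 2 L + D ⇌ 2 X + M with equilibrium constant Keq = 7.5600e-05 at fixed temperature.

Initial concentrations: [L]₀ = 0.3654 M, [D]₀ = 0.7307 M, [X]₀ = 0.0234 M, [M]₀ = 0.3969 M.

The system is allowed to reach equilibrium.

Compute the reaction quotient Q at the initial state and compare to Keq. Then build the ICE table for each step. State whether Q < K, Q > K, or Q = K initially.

Q₀ = 0.002228; Q > K (proceeds reverse)

Q₀ = 0.002228 vs Keq = 7.5600e-05 ⇒ Q>K, reverse
Step 1:
                    L           D           X           M
  I            0.3654      0.7307      0.0234      0.3969
  C           0.01878    0.009392    -0.01878   -0.009392
  E            0.3842      0.7401    0.004616      0.3875
  solve Keq expr → x = -0.009392; check Q = 7.5600e-05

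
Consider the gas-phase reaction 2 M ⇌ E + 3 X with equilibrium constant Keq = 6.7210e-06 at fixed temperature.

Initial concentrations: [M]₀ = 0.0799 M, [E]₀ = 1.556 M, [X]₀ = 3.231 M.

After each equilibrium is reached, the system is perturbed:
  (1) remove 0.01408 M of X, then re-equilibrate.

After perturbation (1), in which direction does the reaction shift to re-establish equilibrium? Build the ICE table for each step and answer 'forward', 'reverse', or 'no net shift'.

Direction: forward

Q₀ = 8221 vs Keq = 6.7210e-06 ⇒ Q>K, reverse
Step 1:
                  M         E         X
  I          0.0799     1.556     3.231
  C           2.127    -1.063     -3.19
  E           2.207    0.4925   0.04051
  solve Keq expr → x = -1.063; check Q = 6.7210e-06
Then remove 0.01408 M of X.
Step 2:
                  M         E         X
  I           2.207    0.4925   0.02643
  C       -0.009228  0.004614   0.01384
  E           2.198    0.4971   0.04027
  solve Keq expr → x = 0.004614; check Q = 6.7210e-06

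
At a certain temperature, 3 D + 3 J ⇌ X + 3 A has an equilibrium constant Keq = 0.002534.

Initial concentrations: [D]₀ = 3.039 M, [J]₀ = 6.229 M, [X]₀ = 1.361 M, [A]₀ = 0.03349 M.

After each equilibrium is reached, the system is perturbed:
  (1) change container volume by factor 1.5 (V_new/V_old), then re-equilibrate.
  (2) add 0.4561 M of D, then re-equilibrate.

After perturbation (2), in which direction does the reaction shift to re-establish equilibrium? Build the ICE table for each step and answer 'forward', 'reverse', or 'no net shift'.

Direction: forward

Q₀ = 7.5363e-09 vs Keq = 0.002534 ⇒ Q<K, forward
Step 1:
                    D           J           X           A
  Initial       3.039       6.229       1.361     0.03349
  Change       -1.098      -1.098       0.366       1.098
  Equil         1.941       5.131       1.727       1.132
  solve Keq expr → x = 0.366; check Q = 0.002534
Then change container volume by factor 1.5 (V_new/V_old).
Step 2:
                    D           J           X           A
  Initial       1.294       3.421       1.151      0.7544
  Change       0.1057      0.1057    -0.03524     -0.1057
  Equil           1.4       3.526       1.116      0.6487
  solve Keq expr → x = -0.03524; check Q = 0.002534
Then add 0.4561 M of D.
Step 3:
                    D           J           X           A
  Initial       1.856       3.526       1.116      0.6487
  Change      -0.1196     -0.1196     0.03987      0.1196
  Equil         1.736       3.407       1.156      0.7683
  solve Keq expr → x = 0.03987; check Q = 0.002534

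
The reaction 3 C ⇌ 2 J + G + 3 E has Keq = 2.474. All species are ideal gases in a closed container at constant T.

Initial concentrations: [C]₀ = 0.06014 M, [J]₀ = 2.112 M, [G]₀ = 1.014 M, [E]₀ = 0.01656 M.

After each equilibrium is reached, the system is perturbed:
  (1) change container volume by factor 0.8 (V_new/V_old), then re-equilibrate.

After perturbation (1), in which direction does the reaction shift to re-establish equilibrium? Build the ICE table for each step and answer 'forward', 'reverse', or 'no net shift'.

Q₀ = 0.09443 vs Keq = 2.474 ⇒ Q<K, forward
Step 1:
                   C          J          G          E
  Initial    0.06014      2.112      1.014    0.01656
  Change    -0.01784    0.01189   0.005946    0.01784
  Equil       0.0423      2.124       1.02     0.0344
  solve Keq expr → x = 0.005946; check Q = 2.474
Then change container volume by factor 0.8 (V_new/V_old).
Step 2:
                   C          J          G          E
  Initial    0.05288      2.655      1.275      0.043
  Change     0.00518  -0.003453  -0.001727   -0.00518
  Equil      0.05806      2.651      1.273    0.03782
  solve Keq expr → x = -0.001727; check Q = 2.474

Direction: reverse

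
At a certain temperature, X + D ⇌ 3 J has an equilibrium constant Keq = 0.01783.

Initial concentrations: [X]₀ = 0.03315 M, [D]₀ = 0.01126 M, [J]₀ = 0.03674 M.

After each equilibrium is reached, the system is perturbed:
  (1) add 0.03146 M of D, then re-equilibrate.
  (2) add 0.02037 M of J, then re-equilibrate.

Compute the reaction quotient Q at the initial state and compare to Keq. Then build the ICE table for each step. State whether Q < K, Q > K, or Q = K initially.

Q₀ = 0.1329; Q > K (proceeds reverse)

Q₀ = 0.1329 vs Keq = 0.01783 ⇒ Q>K, reverse
Step 1:
                   X          D          J
  I          0.03315    0.01126    0.03674
  C         0.004852   0.004852   -0.01456
  E            0.038    0.01611    0.02218
  solve Keq expr → x = -0.004852; check Q = 0.01783
Then add 0.03146 M of D.
Step 2:
                   X          D          J
  I            0.038    0.04757    0.02218
  C        -0.002748  -0.002748   0.008245
  E          0.03525    0.04482    0.03043
  solve Keq expr → x = 0.002748; check Q = 0.01783
Then add 0.02037 M of J.
Step 3:
                   X          D          J
  I          0.03525    0.04482     0.0508
  C         0.005817   0.005817   -0.01745
  E          0.04107    0.05064    0.03335
  solve Keq expr → x = -0.005817; check Q = 0.01783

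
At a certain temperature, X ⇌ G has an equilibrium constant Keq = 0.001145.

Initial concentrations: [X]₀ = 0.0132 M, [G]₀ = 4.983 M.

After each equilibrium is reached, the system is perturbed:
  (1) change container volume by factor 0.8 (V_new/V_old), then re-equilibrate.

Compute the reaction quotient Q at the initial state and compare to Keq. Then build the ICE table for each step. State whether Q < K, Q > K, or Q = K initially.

Q₀ = 377.5; Q > K (proceeds reverse)

Q₀ = 377.5 vs Keq = 0.001145 ⇒ Q>K, reverse
Step 1:
                   X          G
  I           0.0132      4.983
  C            4.977     -4.977
  E             4.99   0.005714
  solve Keq expr → x = -4.977; check Q = 0.001145
Then change container volume by factor 0.8 (V_new/V_old).
Step 2:
                   X          G
  I            6.238   0.007143
  C                0          0
  E            6.238   0.007143
  solve Keq expr → x = 0; check Q = 0.001145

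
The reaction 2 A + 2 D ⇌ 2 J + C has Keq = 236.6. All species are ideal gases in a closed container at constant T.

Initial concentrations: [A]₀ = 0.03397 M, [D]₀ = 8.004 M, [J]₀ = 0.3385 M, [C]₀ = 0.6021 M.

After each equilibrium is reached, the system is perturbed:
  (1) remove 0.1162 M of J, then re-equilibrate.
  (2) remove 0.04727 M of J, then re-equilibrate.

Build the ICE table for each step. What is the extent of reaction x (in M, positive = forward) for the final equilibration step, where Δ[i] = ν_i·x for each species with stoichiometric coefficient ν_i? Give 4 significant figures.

Q₀ = 0.9332 vs Keq = 236.6 ⇒ Q<K, forward
Step 1:
                    A           D           J           C
  I           0.03397       8.004      0.3385      0.6021
  C           -0.0316     -0.0316      0.0316      0.0158
  E          0.002372       7.972      0.3701      0.6179
  solve Keq expr → x = 0.0158; check Q = 236.6
Then remove 0.1162 M of J.
Step 2:
                    A           D           J           C
  I          0.002372       7.972      0.2539      0.6179
  C       -7.3947e-04 -7.3947e-04  7.3947e-04  3.6973e-04
  E          0.001633       7.972      0.2546      0.6183
  solve Keq expr → x = 3.6973e-04; check Q = 236.6
Then remove 0.04727 M of J.
Step 3:
                    A           D           J           C
  I          0.001633       7.972      0.2074      0.6183
  C       -3.0098e-04 -3.0098e-04  3.0098e-04  1.5049e-04
  E          0.001332       7.971      0.2077      0.6184
  solve Keq expr → x = 1.5049e-04; check Q = 236.6

x = 1.5049e-04 M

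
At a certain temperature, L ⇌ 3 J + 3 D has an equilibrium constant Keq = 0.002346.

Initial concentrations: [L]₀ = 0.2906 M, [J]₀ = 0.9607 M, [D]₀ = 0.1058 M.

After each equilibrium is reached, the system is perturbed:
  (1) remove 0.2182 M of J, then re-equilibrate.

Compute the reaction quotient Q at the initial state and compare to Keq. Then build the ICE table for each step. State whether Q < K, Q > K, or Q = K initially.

Q₀ = 0.003613; Q > K (proceeds reverse)

Q₀ = 0.003613 vs Keq = 0.002346 ⇒ Q>K, reverse
Step 1:
                  L         J         D
  I          0.2906    0.9607    0.1058
  C        0.004178  -0.01253  -0.01253
  E          0.2948    0.9482   0.09327
  solve Keq expr → x = -0.004178; check Q = 0.002346
Then remove 0.2182 M of J.
Step 2:
                  L         J         D
  I          0.2948      0.73   0.09327
  C       -0.007709   0.02313   0.02313
  E          0.2871    0.7531    0.1164
  solve Keq expr → x = 0.007709; check Q = 0.002346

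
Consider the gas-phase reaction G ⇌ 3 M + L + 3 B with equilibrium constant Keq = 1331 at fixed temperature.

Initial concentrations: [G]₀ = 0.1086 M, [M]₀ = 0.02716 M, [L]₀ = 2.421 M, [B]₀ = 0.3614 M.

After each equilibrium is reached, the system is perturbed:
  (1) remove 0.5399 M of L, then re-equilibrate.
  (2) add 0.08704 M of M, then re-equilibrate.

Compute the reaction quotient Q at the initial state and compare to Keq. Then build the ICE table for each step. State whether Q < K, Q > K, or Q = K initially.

Q₀ = 2.1082e-05; Q < K (proceeds forward)

Q₀ = 2.1082e-05 vs Keq = 1331 ⇒ Q<K, forward
Step 1:
                    G           M           L           B
  I            0.1086     0.02716       2.421      0.3614
  C           -0.1086      0.3257      0.1086      0.3257
  E        2.7092e-05      0.3529        2.53      0.6871
  solve Keq expr → x = 0.1086; check Q = 1331
Then remove 0.5399 M of L.
Step 2:
                    G           M           L           B
  I        2.7092e-05      0.3529        1.99      0.6871
  C       -5.7776e-06  1.7333e-05  5.7776e-06  1.7333e-05
  E        2.1314e-05      0.3529        1.99      0.6871
  solve Keq expr → x = 5.7776e-06; check Q = 1331
Then add 0.08704 M of M.
Step 3:
                    G           M           L           B
  I        2.1314e-05      0.4399        1.99      0.6871
  C        1.9953e-05 -5.9859e-05 -1.9953e-05 -5.9859e-05
  E        4.1267e-05      0.4399        1.99      0.6871
  solve Keq expr → x = -1.9953e-05; check Q = 1331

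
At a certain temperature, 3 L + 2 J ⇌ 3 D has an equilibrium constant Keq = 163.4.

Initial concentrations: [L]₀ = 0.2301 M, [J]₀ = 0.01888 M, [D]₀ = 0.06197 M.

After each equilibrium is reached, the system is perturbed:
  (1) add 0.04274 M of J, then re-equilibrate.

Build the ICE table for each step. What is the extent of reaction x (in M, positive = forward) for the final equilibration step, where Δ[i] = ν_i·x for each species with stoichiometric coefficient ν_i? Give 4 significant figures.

x = 0.01178 M

Q₀ = 54.8 vs Keq = 163.4 ⇒ Q<K, forward
Step 1:
                  L         J         D
  init       0.2301   0.01888   0.06197
  Δ       -0.007729 -0.005152  0.007729
  eq         0.2224   0.01373    0.0697
  solve Keq expr → x = 0.002576; check Q = 163.4
Then add 0.04274 M of J.
Step 2:
                  L         J         D
  init       0.2224   0.05647    0.0697
  Δ        -0.03533  -0.02355   0.03533
  eq          0.187   0.03292     0.105
  solve Keq expr → x = 0.01178; check Q = 163.4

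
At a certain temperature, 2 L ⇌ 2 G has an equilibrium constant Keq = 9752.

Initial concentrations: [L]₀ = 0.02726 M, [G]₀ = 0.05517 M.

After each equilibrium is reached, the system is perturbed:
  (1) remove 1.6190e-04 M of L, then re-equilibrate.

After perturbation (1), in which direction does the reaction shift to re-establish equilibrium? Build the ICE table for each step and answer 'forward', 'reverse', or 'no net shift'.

Q₀ = 4.096 vs Keq = 9752 ⇒ Q<K, forward
Step 1:
                    L           G
  init        0.02726     0.05517
  Δ          -0.02643     0.02643
  eq       8.2635e-04      0.0816
  solve Keq expr → x = 0.01322; check Q = 9752
Then remove 1.6190e-04 M of L.
Step 2:
                    L           G
  init     6.6445e-04      0.0816
  Δ        1.6028e-04 -1.6028e-04
  eq       8.2472e-04     0.08144
  solve Keq expr → x = -8.0138e-05; check Q = 9752

Direction: reverse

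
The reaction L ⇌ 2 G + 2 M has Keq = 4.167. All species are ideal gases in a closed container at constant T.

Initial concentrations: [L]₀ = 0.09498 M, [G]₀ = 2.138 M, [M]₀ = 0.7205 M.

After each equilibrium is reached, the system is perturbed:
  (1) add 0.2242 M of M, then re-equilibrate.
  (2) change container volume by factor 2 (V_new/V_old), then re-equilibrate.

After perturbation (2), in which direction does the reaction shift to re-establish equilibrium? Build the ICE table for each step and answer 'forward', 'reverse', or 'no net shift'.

Q₀ = 24.98 vs Keq = 4.167 ⇒ Q>K, reverse
Step 1:
                   L          G          M
  I          0.09498      2.138     0.7205
  C           0.1151    -0.2301    -0.2301
  E             0.21      1.908     0.4904
  solve Keq expr → x = -0.1151; check Q = 4.167
Then add 0.2242 M of M.
Step 2:
                   L          G          M
  I             0.21      1.908     0.7146
  C          0.06033    -0.1207    -0.1207
  E           0.2704      1.787     0.5939
  solve Keq expr → x = -0.06033; check Q = 4.167
Then change container volume by factor 2 (V_new/V_old).
Step 3:
                   L          G          M
  I           0.1352     0.8936      0.297
  C         -0.07974     0.1595     0.1595
  E          0.05545      1.053     0.4564
  solve Keq expr → x = 0.07974; check Q = 4.167

Direction: forward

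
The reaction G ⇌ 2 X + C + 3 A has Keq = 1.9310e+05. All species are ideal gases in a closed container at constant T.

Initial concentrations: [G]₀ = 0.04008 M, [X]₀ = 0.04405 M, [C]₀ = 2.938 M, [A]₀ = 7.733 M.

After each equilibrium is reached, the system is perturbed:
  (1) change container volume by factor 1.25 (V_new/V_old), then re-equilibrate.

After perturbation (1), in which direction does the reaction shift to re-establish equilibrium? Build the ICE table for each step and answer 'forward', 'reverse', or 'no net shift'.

Direction: forward

Q₀ = 65.77 vs Keq = 1.9310e+05 ⇒ Q<K, forward
Step 1:
                  G         X         C         A
  Initial   0.04008   0.04405     2.938     7.733
  Change   -0.03997   0.07993   0.03997    0.1199
  Equil   1.1480e-04     0.124     2.978     7.853
  solve Keq expr → x = 0.03997; check Q = 1.9310e+05
Then change container volume by factor 1.25 (V_new/V_old).
Step 2:
                  G         X         C         A
  Initial 9.1838e-05   0.09918     2.382     6.282
  Change  -6.1666e-05 1.2333e-04 6.1666e-05 1.8500e-04
  Equil   3.0172e-05   0.09931     2.382     6.283
  solve Keq expr → x = 6.1666e-05; check Q = 1.9310e+05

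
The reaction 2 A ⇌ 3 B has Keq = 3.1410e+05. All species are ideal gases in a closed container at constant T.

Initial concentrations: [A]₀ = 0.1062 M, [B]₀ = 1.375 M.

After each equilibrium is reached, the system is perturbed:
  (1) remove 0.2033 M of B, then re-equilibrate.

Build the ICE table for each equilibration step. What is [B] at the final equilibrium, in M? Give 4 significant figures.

[B]_eq = 1.327 M

Q₀ = 230.5 vs Keq = 3.1410e+05 ⇒ Q<K, forward
Step 1:
                   A          B
  init        0.1062      1.375
  Δ          -0.1028     0.1542
  eq        0.003374      1.529
  solve Keq expr → x = 0.05141; check Q = 3.1410e+05
Then remove 0.2033 M of B.
Step 2:
                   A          B
  init      0.003374      1.326
  Δ       -6.4700e-04 9.7049e-04
  eq        0.002727      1.327
  solve Keq expr → x = 3.2350e-04; check Q = 3.1410e+05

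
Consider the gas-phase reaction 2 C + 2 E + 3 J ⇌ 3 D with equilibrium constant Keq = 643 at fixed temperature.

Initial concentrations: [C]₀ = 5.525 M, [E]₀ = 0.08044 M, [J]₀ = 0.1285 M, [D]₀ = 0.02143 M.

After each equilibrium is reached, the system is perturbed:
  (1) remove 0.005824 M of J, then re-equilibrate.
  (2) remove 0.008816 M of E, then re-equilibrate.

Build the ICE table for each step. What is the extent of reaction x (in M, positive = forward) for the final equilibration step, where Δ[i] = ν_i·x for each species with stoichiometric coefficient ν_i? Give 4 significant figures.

x = -0.001601 M

Q₀ = 0.02348 vs Keq = 643 ⇒ Q<K, forward
Step 1:
                   C          E          J          D
  I            5.525    0.08044     0.1285    0.02143
  C         -0.05535   -0.05535   -0.08302    0.08302
  E             5.47    0.02509    0.04548     0.1044
  solve Keq expr → x = 0.02767; check Q = 643
Then remove 0.005824 M of J.
Step 2:
                   C          E          J          D
  I             5.47    0.02509    0.03966     0.1044
  C         0.001781   0.001781   0.002671  -0.002671
  E            5.471    0.02687    0.04233     0.1018
  solve Keq expr → x = -8.9047e-04; check Q = 643
Then remove 0.008816 M of E.
Step 3:
                   C          E          J          D
  I            5.471    0.01806    0.04233     0.1018
  C         0.003202   0.003202   0.004803  -0.004803
  E            5.475    0.02126    0.04713    0.09698
  solve Keq expr → x = -0.001601; check Q = 643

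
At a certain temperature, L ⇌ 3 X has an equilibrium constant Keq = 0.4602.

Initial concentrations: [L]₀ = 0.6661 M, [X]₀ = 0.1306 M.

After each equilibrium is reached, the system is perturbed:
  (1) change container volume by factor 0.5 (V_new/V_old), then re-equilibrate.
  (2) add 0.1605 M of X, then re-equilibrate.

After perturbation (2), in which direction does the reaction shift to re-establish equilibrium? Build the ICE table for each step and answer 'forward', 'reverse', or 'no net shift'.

Q₀ = 0.003344 vs Keq = 0.4602 ⇒ Q<K, forward
Step 1:
                  L         X
  init       0.6661    0.1306
  Δ         -0.1614    0.4841
  eq         0.5047    0.6147
  solve Keq expr → x = 0.1614; check Q = 0.4602
Then change container volume by factor 0.5 (V_new/V_old).
Step 2:
                  L         X
  init        1.009     1.229
  Δ          0.1402   -0.4206
  eq           1.15    0.8088
  solve Keq expr → x = -0.1402; check Q = 0.4602
Then add 0.1605 M of X.
Step 3:
                  L         X
  init         1.15    0.9693
  Δ         0.04967    -0.149
  eq          1.199    0.8203
  solve Keq expr → x = -0.04967; check Q = 0.4602

Direction: reverse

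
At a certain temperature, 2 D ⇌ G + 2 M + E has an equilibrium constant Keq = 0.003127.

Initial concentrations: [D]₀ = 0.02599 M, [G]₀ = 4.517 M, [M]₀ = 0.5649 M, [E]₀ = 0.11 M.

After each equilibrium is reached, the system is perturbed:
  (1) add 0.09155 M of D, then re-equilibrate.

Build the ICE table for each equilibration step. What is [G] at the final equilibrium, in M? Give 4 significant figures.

Q₀ = 234.7 vs Keq = 0.003127 ⇒ Q>K, reverse
Step 1:
                   D          G          M          E
  init       0.02599      4.517     0.5649       0.11
  Δ           0.2193    -0.1096    -0.2193    -0.1096
  eq          0.2453      4.407     0.3456 3.5733e-04
  solve Keq expr → x = -0.1096; check Q = 0.003127
Then add 0.09155 M of D.
Step 2:
                   D          G          M          E
  init        0.3368      4.407     0.3456 3.5733e-04
  Δ       -6.2316e-04 3.1158e-04 6.2316e-04 3.1158e-04
  eq          0.3362      4.408     0.3462 6.6891e-04
  solve Keq expr → x = 3.1158e-04; check Q = 0.003127

[G]_eq = 4.408 M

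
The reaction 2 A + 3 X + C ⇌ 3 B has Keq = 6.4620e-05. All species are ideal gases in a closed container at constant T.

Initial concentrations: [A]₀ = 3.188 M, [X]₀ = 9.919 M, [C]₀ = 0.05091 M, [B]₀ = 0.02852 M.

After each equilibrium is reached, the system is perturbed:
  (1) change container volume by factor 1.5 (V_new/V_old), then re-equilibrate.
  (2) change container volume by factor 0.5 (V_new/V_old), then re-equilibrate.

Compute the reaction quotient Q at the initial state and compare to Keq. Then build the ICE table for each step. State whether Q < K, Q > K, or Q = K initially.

Q₀ = 4.5941e-08; Q < K (proceeds forward)

Q₀ = 4.5941e-08 vs Keq = 6.4620e-05 ⇒ Q<K, forward
Step 1:
                   A          X          C          B
  init         3.188      9.919    0.05091    0.02852
  Δ         -0.08772    -0.1316   -0.04386     0.1316
  eq             3.1      9.787   0.007048     0.1601
  solve Keq expr → x = 0.04386; check Q = 6.4620e-05
Then change container volume by factor 1.5 (V_new/V_old).
Step 2:
                   A          X          C          B
  init         2.067      6.525   0.004699     0.1067
  Δ           0.0102    0.01531   0.005102   -0.01531
  eq           2.077       6.54     0.0098    0.09143
  solve Keq expr → x = -0.005102; check Q = 6.4620e-05
Then change container volume by factor 0.5 (V_new/V_old).
Step 3:
                   A          X          C          B
  init         4.154      13.08     0.0196     0.1829
  Δ         -0.02957   -0.04435   -0.01478    0.04435
  eq           4.125      13.04   0.004817     0.2272
  solve Keq expr → x = 0.01478; check Q = 6.4620e-05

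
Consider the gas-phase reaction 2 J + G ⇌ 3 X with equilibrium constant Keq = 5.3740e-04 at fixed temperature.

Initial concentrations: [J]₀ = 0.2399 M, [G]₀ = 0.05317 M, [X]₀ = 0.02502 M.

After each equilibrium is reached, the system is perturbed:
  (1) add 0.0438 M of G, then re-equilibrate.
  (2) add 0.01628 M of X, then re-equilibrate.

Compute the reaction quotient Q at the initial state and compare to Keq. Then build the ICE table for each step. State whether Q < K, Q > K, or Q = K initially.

Q₀ = 0.005118 vs Keq = 5.3740e-04 ⇒ Q>K, reverse
Step 1:
                  J         G         X
  init       0.2399   0.05317   0.02502
  Δ        0.008421   0.00421  -0.01263
  eq         0.2483   0.05738   0.01239
  solve Keq expr → x = -0.00421; check Q = 5.3740e-04
Then add 0.0438 M of G.
Step 2:
                  J         G         X
  init       0.2483    0.1012   0.01239
  Δ       -0.001648 -8.2385e-04  0.002472
  eq         0.2467    0.1004   0.01486
  solve Keq expr → x = 8.2385e-04; check Q = 5.3740e-04
Then add 0.01628 M of X.
Step 3:
                  J         G         X
  init       0.2467    0.1004   0.03114
  Δ          0.0104  0.005202  -0.01561
  eq         0.2571    0.1056   0.01553
  solve Keq expr → x = -0.005202; check Q = 5.3740e-04

Q₀ = 0.005118; Q > K (proceeds reverse)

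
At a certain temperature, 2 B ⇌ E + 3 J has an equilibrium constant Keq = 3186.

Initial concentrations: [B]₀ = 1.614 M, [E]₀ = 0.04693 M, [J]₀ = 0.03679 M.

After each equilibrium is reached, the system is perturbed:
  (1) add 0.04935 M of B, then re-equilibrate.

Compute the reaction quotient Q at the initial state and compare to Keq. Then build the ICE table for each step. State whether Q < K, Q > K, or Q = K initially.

Q₀ = 8.9708e-07 vs Keq = 3186 ⇒ Q<K, forward
Step 1:
                    B           E           J
  Initial       1.614     0.04693     0.03679
  Change       -1.555      0.7777       2.333
  Equil       0.05869      0.8246        2.37
  solve Keq expr → x = 0.7777; check Q = 3186
Then add 0.04935 M of B.
Step 2:
                    B           E           J
  Initial       0.108      0.8246        2.37
  Change     -0.04593     0.02296     0.06889
  Equil       0.06211      0.8475       2.439
  solve Keq expr → x = 0.02296; check Q = 3186

Q₀ = 8.9708e-07; Q < K (proceeds forward)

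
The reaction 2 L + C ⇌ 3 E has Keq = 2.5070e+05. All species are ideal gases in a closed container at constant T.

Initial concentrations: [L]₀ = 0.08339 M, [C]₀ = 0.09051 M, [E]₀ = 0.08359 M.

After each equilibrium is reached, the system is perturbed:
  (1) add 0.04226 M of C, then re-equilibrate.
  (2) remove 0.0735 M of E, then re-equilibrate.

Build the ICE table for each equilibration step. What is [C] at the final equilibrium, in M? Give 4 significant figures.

[C]_eq = 0.09124 M

Q₀ = 0.928 vs Keq = 2.5070e+05 ⇒ Q<K, forward
Step 1:
                    L           C           E
  Initial     0.08339     0.09051     0.08359
  Change     -0.08254    -0.04127      0.1238
  Equil    8.5011e-04     0.04924      0.2074
  solve Keq expr → x = 0.04127; check Q = 2.5070e+05
Then add 0.04226 M of C.
Step 2:
                    L           C           E
  Initial  8.5011e-04      0.0915      0.2074
  Change  -2.2458e-04 -1.1229e-04  3.3687e-04
  Equil    6.2553e-04     0.09139      0.2077
  solve Keq expr → x = 1.1229e-04; check Q = 2.5070e+05
Then remove 0.0735 M of E.
Step 3:
                    L           C           E
  Initial  6.2553e-04     0.09139      0.1342
  Change  -2.9871e-04 -1.4935e-04  4.4806e-04
  Equil    3.2682e-04     0.09124      0.1347
  solve Keq expr → x = 1.4935e-04; check Q = 2.5070e+05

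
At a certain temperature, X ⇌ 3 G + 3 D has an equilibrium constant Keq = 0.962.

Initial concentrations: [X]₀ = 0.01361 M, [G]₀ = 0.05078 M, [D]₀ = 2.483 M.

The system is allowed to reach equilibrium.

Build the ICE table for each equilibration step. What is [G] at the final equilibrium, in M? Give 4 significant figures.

Q₀ = 0.1473 vs Keq = 0.962 ⇒ Q<K, forward
Step 1:
                   X          G          D
  init       0.01361    0.05078      2.483
  Δ        -0.007321    0.02196    0.02196
  eq        0.006289    0.07274      2.505
  solve Keq expr → x = 0.007321; check Q = 0.962

[G]_eq = 0.07274 M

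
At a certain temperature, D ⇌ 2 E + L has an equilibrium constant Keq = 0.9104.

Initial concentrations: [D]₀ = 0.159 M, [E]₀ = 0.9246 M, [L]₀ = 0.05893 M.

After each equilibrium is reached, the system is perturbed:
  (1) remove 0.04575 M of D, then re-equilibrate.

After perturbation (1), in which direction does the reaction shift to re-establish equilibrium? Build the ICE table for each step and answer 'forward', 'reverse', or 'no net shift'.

Q₀ = 0.3168 vs Keq = 0.9104 ⇒ Q<K, forward
Step 1:
                   D          E          L
  I            0.159     0.9246    0.05893
  C         -0.04364    0.08728    0.04364
  E           0.1154      1.012     0.1026
  solve Keq expr → x = 0.04364; check Q = 0.9104
Then remove 0.04575 M of D.
Step 2:
                   D          E          L
  I          0.06961      1.012     0.1026
  C          0.01836   -0.03671   -0.01836
  E          0.08797     0.9752    0.08421
  solve Keq expr → x = -0.01836; check Q = 0.9104

Direction: reverse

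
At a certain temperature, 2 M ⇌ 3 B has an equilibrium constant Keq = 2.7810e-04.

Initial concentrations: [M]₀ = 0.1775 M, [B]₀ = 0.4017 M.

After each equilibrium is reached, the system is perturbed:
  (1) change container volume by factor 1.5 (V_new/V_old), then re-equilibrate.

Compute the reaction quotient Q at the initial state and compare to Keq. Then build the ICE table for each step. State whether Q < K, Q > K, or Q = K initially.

Q₀ = 2.057; Q > K (proceeds reverse)

Q₀ = 2.057 vs Keq = 2.7810e-04 ⇒ Q>K, reverse
Step 1:
                  M         B
  init       0.1775    0.4017
  Δ          0.2434    -0.365
  eq         0.4209   0.03666
  solve Keq expr → x = -0.1217; check Q = 2.7810e-04
Then change container volume by factor 1.5 (V_new/V_old).
Step 2:
                  M         B
  init       0.2806   0.02444
  Δ       -0.002258  0.003386
  eq         0.2783   0.02782
  solve Keq expr → x = 0.001129; check Q = 2.7810e-04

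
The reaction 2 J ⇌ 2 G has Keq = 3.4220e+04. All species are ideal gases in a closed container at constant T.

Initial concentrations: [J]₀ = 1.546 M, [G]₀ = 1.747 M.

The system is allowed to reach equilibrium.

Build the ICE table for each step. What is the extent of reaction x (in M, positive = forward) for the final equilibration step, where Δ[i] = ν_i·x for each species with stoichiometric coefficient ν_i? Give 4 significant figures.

x = 0.7641 M

Q₀ = 1.277 vs Keq = 3.4220e+04 ⇒ Q<K, forward
Step 1:
                  J         G
  I           1.546     1.747
  C          -1.528     1.528
  E         0.01771     3.275
  solve Keq expr → x = 0.7641; check Q = 3.4220e+04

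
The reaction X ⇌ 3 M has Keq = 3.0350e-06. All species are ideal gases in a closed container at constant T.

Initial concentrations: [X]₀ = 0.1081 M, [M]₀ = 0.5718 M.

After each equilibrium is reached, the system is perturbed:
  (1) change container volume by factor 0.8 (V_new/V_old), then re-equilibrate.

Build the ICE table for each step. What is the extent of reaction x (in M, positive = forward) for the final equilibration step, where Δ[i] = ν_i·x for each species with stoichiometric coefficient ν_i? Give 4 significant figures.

x = -5.5368e-04 M

Q₀ = 1.729 vs Keq = 3.0350e-06 ⇒ Q>K, reverse
Step 1:
                   X          M
  Initial     0.1081     0.5718
  Change      0.1874    -0.5622
  Equil       0.2955   0.009643
  solve Keq expr → x = -0.1874; check Q = 3.0350e-06
Then change container volume by factor 0.8 (V_new/V_old).
Step 2:
                   X          M
  Initial     0.3694    0.01205
  Change  5.5368e-04  -0.001661
  Equil       0.3699    0.01039
  solve Keq expr → x = -5.5368e-04; check Q = 3.0350e-06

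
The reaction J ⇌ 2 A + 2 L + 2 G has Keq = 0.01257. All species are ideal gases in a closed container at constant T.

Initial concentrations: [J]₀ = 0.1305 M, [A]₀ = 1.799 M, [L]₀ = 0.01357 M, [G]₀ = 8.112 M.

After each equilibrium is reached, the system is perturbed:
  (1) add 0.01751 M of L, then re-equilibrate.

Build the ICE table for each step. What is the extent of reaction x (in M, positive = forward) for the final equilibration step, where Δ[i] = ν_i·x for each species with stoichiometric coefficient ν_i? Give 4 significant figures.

Q₀ = 0.3005 vs Keq = 0.01257 ⇒ Q>K, reverse
Step 1:
                   J          A          L          G
  init        0.1305      1.799    0.01357      8.112
  Δ         0.005359   -0.01072   -0.01072   -0.01072
  eq          0.1359      1.788   0.002852      8.101
  solve Keq expr → x = -0.005359; check Q = 0.01257
Then add 0.01751 M of L.
Step 2:
                   J          A          L          G
  init        0.1359      1.788    0.02036      8.101
  Δ         0.008692   -0.01738   -0.01738   -0.01738
  eq          0.1446      1.771   0.002978      8.084
  solve Keq expr → x = -0.008692; check Q = 0.01257

x = -0.008692 M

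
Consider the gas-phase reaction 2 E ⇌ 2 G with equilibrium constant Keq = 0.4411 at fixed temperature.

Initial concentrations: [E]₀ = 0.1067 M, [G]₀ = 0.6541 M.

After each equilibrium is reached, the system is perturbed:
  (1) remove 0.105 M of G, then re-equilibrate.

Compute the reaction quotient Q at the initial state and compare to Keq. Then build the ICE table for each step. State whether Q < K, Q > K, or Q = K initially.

Q₀ = 37.58; Q > K (proceeds reverse)

Q₀ = 37.58 vs Keq = 0.4411 ⇒ Q>K, reverse
Step 1:
                    E           G
  I            0.1067      0.6541
  C            0.3505     -0.3505
  E            0.4572      0.3036
  solve Keq expr → x = -0.1752; check Q = 0.4411
Then remove 0.105 M of G.
Step 2:
                    E           G
  I            0.4572      0.1986
  C           -0.0631      0.0631
  E            0.3941      0.2617
  solve Keq expr → x = 0.03155; check Q = 0.4411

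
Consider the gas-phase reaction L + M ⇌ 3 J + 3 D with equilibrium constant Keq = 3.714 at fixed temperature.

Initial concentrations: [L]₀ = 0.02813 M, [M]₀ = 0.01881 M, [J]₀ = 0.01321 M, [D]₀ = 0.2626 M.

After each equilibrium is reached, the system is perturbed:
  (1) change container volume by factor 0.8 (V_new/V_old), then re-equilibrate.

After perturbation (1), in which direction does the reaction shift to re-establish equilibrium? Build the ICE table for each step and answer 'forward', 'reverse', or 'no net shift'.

Q₀ = 7.8892e-05 vs Keq = 3.714 ⇒ Q<K, forward
Step 1:
                   L          M          J          D
  I          0.02813    0.01881    0.01321     0.2626
  C         -0.01852   -0.01852    0.05555    0.05555
  E         0.009613 2.9322e-04    0.06876     0.3182
  solve Keq expr → x = 0.01852; check Q = 3.714
Then change container volume by factor 0.8 (V_new/V_old).
Step 2:
                   L          M          J          D
  I          0.01202 3.6653e-04    0.08595     0.3977
  C       4.4800e-04 4.4800e-04  -0.001344  -0.001344
  E          0.01246 8.1453e-04    0.08461     0.3963
  solve Keq expr → x = -4.4800e-04; check Q = 3.714

Direction: reverse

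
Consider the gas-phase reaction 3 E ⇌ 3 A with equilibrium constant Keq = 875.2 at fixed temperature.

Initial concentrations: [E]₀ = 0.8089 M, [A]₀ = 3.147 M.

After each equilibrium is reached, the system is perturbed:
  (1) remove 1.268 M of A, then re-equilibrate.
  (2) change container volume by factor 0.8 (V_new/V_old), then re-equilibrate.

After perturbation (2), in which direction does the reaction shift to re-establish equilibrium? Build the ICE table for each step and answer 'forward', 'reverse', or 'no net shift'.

Q₀ = 58.89 vs Keq = 875.2 ⇒ Q<K, forward
Step 1:
                  E         A
  Initial    0.8089     3.147
  Change    -0.4345    0.4345
  Equil      0.3744     3.581
  solve Keq expr → x = 0.1448; check Q = 875.2
Then remove 1.268 M of A.
Step 2:
                  E         A
  Initial    0.3744     2.313
  Change      -0.12      0.12
  Equil      0.2544     2.433
  solve Keq expr → x = 0.04; check Q = 875.2
Then change container volume by factor 0.8 (V_new/V_old).
Step 3:
                  E         A
  Initial     0.318     3.042
  Change          0         0
  Equil       0.318     3.042
  solve Keq expr → x = 0; check Q = 875.2

Direction: no net shift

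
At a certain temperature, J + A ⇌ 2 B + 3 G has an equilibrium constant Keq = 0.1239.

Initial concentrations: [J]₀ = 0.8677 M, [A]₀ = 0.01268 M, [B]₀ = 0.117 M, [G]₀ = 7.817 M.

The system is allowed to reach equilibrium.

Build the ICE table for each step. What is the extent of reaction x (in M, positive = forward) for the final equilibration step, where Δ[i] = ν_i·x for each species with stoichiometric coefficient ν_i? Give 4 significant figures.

x = -0.0564 M

Q₀ = 594.3 vs Keq = 0.1239 ⇒ Q>K, reverse
Step 1:
                  J         A         B         G
  Initial    0.8677   0.01268     0.117     7.817
  Change     0.0564    0.0564   -0.1128   -0.1692
  Equil      0.9241   0.06908  0.004205     7.648
  solve Keq expr → x = -0.0564; check Q = 0.1239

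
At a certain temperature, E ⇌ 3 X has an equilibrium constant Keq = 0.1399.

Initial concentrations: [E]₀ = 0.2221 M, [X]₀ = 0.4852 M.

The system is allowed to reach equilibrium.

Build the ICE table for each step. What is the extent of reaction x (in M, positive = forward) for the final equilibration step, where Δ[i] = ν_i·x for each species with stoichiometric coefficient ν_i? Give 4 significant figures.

x = -0.04965 M

Q₀ = 0.5143 vs Keq = 0.1399 ⇒ Q>K, reverse
Step 1:
                  E         X
  I          0.2221    0.4852
  C         0.04965   -0.1489
  E          0.2717    0.3363
  solve Keq expr → x = -0.04965; check Q = 0.1399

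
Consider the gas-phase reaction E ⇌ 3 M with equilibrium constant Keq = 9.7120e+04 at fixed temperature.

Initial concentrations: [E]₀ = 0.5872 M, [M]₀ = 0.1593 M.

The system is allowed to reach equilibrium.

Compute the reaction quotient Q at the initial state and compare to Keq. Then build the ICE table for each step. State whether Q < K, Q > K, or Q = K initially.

Q₀ = 0.006884 vs Keq = 9.7120e+04 ⇒ Q<K, forward
Step 1:
                  E         M
  Initial    0.5872    0.1593
  Change    -0.5871     1.761
  Equil   7.2955e-05     1.921
  solve Keq expr → x = 0.5871; check Q = 9.7120e+04

Q₀ = 0.006884; Q < K (proceeds forward)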